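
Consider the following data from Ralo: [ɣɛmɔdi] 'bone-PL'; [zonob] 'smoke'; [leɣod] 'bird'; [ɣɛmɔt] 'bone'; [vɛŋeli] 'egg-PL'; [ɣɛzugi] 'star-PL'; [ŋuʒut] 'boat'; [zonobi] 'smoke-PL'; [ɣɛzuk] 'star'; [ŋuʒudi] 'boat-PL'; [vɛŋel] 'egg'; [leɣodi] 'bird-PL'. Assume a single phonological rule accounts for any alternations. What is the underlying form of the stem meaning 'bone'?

In [ɣɛmɔt] and [ɣɛmɔdi] the final segment of 'bone' alternates: [t] ~ [d].
If /d/ were underlying and a rule turned it into [t] in isolation, 'bird' would also alternate; but it has [d] in both [leɣod] and [leɣodi].
So /t/ is underlying, and a rule of intervocalic voicing — voiceless stops become voiced between vowels — gives [d].

/ɣɛmɔt/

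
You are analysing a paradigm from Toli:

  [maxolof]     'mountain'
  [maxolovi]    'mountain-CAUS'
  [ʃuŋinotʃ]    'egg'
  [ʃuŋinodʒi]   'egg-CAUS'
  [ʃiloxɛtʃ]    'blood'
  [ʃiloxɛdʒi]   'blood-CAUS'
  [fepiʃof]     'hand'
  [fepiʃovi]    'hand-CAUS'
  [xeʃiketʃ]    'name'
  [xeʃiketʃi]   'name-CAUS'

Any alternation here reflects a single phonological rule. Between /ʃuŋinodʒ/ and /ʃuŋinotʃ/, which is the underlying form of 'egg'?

/ʃuŋinodʒ/

The stem for 'egg' ends in [tʃ] in [ʃuŋinotʃ] but [dʒ] in [ʃuŋinodʒi].
The stem 'name' ([xeʃiketʃ], [xeʃiketʃi]) shows [tʃ] unchanged in both environments, so [tʃ] cannot be basic with [dʒ] derived before the CAUS suffix.
So /dʒ/ is underlying, and a rule of word-final obstruent devoicing — voiced obstruents become voiceless word-finally — gives [tʃ].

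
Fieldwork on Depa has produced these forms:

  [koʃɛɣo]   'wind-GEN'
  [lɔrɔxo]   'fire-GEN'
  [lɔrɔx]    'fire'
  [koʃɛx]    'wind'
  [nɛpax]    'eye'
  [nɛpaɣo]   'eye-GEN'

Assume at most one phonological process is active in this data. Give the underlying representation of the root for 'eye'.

The stem for 'eye' ends in [x] in [nɛpax] but [ɣ] in [nɛpaɣo].
The stem 'fire' ([lɔrɔx], [lɔrɔxo]) shows [x] unchanged in both environments, so [x] cannot be basic with [ɣ] derived before the GEN suffix.
Therefore /ɣ/ is basic and [x] is derived by word-final obstruent devoicing (voiced obstruents become voiceless word-finally).
The underlying form of 'eye' is therefore /nɛpaɣ/.

/nɛpaɣ/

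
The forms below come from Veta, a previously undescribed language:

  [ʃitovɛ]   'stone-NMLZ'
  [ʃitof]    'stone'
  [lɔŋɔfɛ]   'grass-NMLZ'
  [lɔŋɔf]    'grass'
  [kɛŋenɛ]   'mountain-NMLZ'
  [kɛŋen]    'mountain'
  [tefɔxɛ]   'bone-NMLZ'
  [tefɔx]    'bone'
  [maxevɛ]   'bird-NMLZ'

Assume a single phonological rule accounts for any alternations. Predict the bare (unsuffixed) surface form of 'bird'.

The root 'stone' surfaces as [ʃitovɛ] and [ʃitof], with a stem-final [v] ~ [f] alternation.
Compare 'grass', with invariant [f] in [lɔŋɔfɛ] and [lɔŋɔf]: an analysis with underlying /f/ and a rule producing [v] before the NMLZ suffix would wrongly predict alternation here too.
The underlying segment must be /v/; voiced obstruents become voiceless word-finally, yielding [f] there.
The one attested form of 'bird', [maxevɛ], shows underlying /maxev/. Applying the same rule word-finally gives [maxef].

[maxef]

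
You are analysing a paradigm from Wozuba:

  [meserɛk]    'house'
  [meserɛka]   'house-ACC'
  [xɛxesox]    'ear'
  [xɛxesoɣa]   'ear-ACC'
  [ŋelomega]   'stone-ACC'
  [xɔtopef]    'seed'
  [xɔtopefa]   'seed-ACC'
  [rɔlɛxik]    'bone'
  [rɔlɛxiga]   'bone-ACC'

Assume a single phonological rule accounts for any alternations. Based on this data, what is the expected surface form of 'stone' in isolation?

[ŋelomek]

The stem for 'bone' ends in [k] in [rɔlɛxik] but [g] in [rɔlɛxiga].
But 'house' keeps [k] in both environments ([meserɛk], [meserɛka]), so there is no rule changing /k/ to [g] before the ACC suffix.
The alternation reflects word-final obstruent devoicing: voiced obstruents become voiceless word-finally. /g/ is underlying.
The one attested form of 'stone', [ŋelomega], shows underlying /ŋelomeg/. Applying the same rule word-finally gives [ŋelomek].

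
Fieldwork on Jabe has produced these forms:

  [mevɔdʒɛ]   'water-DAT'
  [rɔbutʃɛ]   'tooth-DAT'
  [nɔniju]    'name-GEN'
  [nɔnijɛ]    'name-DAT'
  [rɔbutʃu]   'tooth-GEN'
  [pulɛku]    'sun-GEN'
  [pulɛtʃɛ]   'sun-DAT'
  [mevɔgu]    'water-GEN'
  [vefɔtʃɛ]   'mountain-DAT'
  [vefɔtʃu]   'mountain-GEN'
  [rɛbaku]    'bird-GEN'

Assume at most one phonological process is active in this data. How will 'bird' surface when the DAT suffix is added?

[rɛbatʃɛ]

The stem for 'sun' ends in [tʃ] in [pulɛtʃɛ] but [k] in [pulɛku].
The stem 'mountain' ([vefɔtʃɛ], [vefɔtʃu]) shows [tʃ] unchanged in both environments, so [tʃ] cannot be basic with [k] derived before the GEN suffix.
So /k/ is underlying, and a rule of palatalization before a front vowel — /k/ and /g/ become palato-alveolar [tʃ] and [dʒ] before a front vowel — gives [tʃ].
From [rɛbaku] the stem 'bird' is /rɛbak/; before a front vowel this yields [rɛbatʃɛ].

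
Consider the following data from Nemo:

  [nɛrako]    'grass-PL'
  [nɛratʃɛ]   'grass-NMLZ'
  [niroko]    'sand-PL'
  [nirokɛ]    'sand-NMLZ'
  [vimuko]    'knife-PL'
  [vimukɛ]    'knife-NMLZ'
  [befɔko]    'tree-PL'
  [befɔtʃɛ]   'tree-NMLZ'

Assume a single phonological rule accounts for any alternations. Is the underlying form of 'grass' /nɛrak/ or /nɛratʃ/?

/nɛratʃ/

'grass' shows [k] ~ [tʃ] at the end of the stem ([nɛrako] vs [nɛratʃɛ]).
The stem 'knife' ([vimuko], [vimukɛ]) shows [k] unchanged in both environments, so [k] cannot be basic with [tʃ] derived before the NMLZ suffix.
The alternation reflects depalatalization: palato-alveolar /tʃ/ becomes [k] when no front vowel follows. /tʃ/ is underlying.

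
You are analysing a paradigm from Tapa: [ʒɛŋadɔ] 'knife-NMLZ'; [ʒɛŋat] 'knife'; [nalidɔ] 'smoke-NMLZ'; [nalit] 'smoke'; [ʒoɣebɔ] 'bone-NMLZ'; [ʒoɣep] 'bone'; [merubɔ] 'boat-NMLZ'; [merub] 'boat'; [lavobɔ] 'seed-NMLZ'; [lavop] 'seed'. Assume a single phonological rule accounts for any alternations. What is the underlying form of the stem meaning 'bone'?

/ʒoɣep/

'bone' shows [b] ~ [p] at the end of the stem ([ʒoɣebɔ] vs [ʒoɣep]).
The stem 'boat' ([merubɔ], [merub]) shows [b] unchanged in both environments, so [b] cannot be basic with [p] derived in isolation.
The alternation reflects intervocalic voicing: voiceless stops become voiced between vowels. /p/ is underlying.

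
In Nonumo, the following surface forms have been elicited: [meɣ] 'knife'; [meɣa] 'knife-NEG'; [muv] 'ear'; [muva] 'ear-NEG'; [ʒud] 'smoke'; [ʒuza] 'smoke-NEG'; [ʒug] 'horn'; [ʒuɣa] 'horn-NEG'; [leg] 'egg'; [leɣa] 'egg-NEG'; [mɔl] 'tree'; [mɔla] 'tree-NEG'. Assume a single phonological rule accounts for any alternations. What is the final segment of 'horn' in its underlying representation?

/g/

'horn' shows [g] ~ [ɣ] at the end of the stem ([ʒug] vs [ʒuɣa]).
The stem 'knife' ([meɣ], [meɣa]) shows [ɣ] unchanged in both environments, so [ɣ] cannot be basic with [g] derived in isolation.
The alternation reflects intervocalic spirantization: voiced stops become fricatives between vowels. /g/ is underlying.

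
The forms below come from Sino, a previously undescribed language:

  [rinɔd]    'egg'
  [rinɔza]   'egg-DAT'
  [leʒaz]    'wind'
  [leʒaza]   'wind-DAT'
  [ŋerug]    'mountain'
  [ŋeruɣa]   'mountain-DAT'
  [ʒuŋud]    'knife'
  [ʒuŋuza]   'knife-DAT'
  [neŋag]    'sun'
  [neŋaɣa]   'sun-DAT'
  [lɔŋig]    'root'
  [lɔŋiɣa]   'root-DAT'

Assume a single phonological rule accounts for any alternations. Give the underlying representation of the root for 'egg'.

In [rinɔd] and [rinɔza] the final segment of 'egg' alternates: [d] ~ [z].
If /z/ were underlying and a rule turned it into [d] in isolation, 'wind' would also alternate; but it has [z] in both [leʒaz] and [leʒaza].
Therefore /d/ is basic and [z] is derived by intervocalic spirantization (voiced stops become fricatives between vowels).

/rinɔd/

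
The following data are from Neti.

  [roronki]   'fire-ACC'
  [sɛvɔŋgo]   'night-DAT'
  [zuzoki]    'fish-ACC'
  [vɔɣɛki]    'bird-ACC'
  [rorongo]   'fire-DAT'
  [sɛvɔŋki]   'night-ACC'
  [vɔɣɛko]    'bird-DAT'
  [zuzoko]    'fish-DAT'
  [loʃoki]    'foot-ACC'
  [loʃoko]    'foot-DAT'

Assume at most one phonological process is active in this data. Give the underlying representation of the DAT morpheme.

/-go/

The DAT suffix surfaces as [-go] and [-ko], depending on the final segment of the stem.
The ACC suffix, which begins with [k], is invariant after every stem; so [k] is not altered by any rule here.
The DAT suffix is therefore /-go/ underlyingly, with post-vocalic devoicing: voiced stops become voiceless after a vowel.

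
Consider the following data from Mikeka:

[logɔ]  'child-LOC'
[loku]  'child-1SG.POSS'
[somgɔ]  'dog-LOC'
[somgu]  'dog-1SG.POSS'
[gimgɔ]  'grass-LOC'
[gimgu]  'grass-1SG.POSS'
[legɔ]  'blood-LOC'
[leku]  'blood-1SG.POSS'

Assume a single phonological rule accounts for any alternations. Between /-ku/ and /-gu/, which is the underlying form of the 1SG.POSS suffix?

The 1SG.POSS suffix surfaces as [-gu] and [-ku], depending on the final segment of the stem.
By contrast the LOC suffix keeps its initial [g] throughout — that segment must be underlying.
So the underlying form is /-ku/, and voiceless stops become voiced after a nasal.

/-ku/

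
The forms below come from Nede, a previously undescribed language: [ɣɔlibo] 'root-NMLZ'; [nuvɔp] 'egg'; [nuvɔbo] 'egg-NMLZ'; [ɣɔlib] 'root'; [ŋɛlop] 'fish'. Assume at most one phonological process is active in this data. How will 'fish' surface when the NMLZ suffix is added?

[ŋɛlobo]

'egg' shows [b] ~ [p] at the end of the stem ([nuvɔbo] vs [nuvɔp]).
If /b/ were underlying and a rule turned it into [p] in isolation, 'root' would also alternate; but it has [b] in both [ɣɔlibo] and [ɣɔlib].
Therefore /p/ is basic and [b] is derived by intervocalic voicing (voiceless stops become voiced between vowels).
From [ŋɛlop] the stem 'fish' is /ŋɛlop/; between vowels this yields [ŋɛlobo].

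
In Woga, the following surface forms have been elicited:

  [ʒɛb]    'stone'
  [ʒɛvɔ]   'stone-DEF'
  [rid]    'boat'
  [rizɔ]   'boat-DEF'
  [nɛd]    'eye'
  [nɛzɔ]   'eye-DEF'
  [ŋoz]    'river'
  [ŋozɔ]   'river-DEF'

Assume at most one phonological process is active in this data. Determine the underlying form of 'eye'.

/nɛd/

The stem for 'eye' ends in [d] in [nɛd] but [z] in [nɛzɔ].
The stem 'river' ([ŋoz], [ŋozɔ]) shows [z] unchanged in both environments, so [z] cannot be basic with [d] derived in isolation.
The underlying segment must be /d/; voiced stops become fricatives between vowels, yielding [z] there.
So 'eye' = /nɛd/.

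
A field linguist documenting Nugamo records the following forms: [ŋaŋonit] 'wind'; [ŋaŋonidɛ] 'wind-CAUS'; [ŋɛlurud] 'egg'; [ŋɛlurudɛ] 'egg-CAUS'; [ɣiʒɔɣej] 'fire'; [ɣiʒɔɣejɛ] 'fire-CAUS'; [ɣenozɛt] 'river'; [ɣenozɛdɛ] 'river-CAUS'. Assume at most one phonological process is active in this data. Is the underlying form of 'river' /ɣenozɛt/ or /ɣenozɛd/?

'river' shows [t] ~ [d] at the end of the stem ([ɣenozɛt] vs [ɣenozɛdɛ]).
If /d/ were underlying and a rule turned it into [t] in isolation, 'egg' would also alternate; but it has [d] in both [ŋɛlurud] and [ŋɛlurudɛ].
The underlying segment must be /t/; voiceless stops become voiced between vowels, yielding [d] there.

/ɣenozɛt/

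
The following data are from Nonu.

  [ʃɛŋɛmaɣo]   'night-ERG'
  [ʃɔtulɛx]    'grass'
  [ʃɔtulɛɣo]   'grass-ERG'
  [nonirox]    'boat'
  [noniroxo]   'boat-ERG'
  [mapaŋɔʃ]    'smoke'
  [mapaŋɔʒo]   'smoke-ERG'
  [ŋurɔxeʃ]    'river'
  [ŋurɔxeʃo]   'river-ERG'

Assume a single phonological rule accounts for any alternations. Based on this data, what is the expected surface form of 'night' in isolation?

'grass' shows [x] ~ [ɣ] at the end of the stem ([ʃɔtulɛx] vs [ʃɔtulɛɣo]).
If /x/ were underlying and a rule turned it into [ɣ] before the ERG suffix, 'boat' would also alternate; but it has [x] in both [nonirox] and [noniroxo].
The underlying segment must be /ɣ/; voiced obstruents become voiceless word-finally, yielding [x] there.
The one attested form of 'night', [ʃɛŋɛmaɣo], shows underlying /ʃɛŋɛmaɣ/. Applying the same rule word-finally gives [ʃɛŋɛmax].

[ʃɛŋɛmax]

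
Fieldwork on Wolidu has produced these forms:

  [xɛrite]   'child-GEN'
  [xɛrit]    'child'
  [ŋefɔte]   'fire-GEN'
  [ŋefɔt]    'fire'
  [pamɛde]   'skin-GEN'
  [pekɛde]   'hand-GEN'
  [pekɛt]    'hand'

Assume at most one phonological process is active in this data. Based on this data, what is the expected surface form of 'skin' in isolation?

[pamɛt]

The root 'hand' surfaces as [pekɛde] and [pekɛt], with a stem-final [d] ~ [t] alternation.
If /t/ were underlying and a rule turned it into [d] before the GEN suffix, 'child' would also alternate; but it has [t] in both [xɛrite] and [xɛrit].
The alternation reflects word-final obstruent devoicing: voiced obstruents become voiceless word-finally. /d/ is underlying.
From [pamɛde] the stem 'skin' is /pamɛd/; word-finally this yields [pamɛt].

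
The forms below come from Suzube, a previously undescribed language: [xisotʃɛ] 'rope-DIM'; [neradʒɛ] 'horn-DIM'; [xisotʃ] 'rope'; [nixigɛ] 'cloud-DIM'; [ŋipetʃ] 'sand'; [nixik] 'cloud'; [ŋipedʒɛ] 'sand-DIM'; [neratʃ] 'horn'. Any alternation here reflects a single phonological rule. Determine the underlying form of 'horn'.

'horn' shows [dʒ] ~ [tʃ] at the end of the stem ([neradʒɛ] vs [neratʃ]).
The stem 'rope' ([xisotʃɛ], [xisotʃ]) shows [tʃ] unchanged in both environments, so [tʃ] cannot be basic with [dʒ] derived before the DIM suffix.
The underlying segment must be /dʒ/; voiced obstruents become voiceless word-finally, yielding [tʃ] there.
Hence 'horn' is /neradʒ/ underlyingly.

/neradʒ/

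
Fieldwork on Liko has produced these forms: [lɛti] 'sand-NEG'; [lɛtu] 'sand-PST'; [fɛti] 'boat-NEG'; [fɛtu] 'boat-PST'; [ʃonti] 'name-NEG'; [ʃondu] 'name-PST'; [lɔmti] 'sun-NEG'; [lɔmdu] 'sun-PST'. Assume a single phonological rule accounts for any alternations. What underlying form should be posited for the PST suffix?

/-du/

The PST suffix surfaces as [-du] and [-tu], depending on the final segment of the stem.
The NEG suffix, which begins with [t], is invariant after every stem; so [t] is not altered by any rule here.
So the underlying form is /-du/, and voiced stops become voiceless after a vowel.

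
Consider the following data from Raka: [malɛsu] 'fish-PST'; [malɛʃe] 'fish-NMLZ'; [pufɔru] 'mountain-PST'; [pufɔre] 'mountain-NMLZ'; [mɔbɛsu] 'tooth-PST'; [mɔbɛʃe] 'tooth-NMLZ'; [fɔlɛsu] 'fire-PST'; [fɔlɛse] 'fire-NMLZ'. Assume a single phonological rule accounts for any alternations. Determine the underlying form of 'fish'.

In [malɛsu] and [malɛʃe] the final segment of 'fish' alternates: [s] ~ [ʃ].
The stem 'fire' ([fɔlɛsu], [fɔlɛse]) shows [s] unchanged in both environments, so [s] cannot be basic with [ʃ] derived before the NMLZ suffix.
Therefore /ʃ/ is basic and [s] is derived by depalatalization (palato-alveolar /ʃ/ becomes [s] when no front vowel follows).
So 'fish' = /malɛʃ/.

/malɛʃ/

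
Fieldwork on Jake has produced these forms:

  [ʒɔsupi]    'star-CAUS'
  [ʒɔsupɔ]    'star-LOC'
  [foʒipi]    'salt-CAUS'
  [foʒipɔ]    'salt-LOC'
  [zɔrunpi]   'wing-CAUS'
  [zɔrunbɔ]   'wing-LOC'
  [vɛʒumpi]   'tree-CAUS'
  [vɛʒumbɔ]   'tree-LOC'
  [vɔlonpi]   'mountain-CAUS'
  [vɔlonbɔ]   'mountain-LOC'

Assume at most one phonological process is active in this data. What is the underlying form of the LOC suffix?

The LOC suffix surfaces as [-bɔ] and [-pɔ], depending on the final segment of the stem.
The CAUS suffix, which begins with [p], is invariant after every stem; so [p] is not altered by any rule here.
So the underlying form is /-bɔ/, and voiced stops become voiceless after a vowel.

/-bɔ/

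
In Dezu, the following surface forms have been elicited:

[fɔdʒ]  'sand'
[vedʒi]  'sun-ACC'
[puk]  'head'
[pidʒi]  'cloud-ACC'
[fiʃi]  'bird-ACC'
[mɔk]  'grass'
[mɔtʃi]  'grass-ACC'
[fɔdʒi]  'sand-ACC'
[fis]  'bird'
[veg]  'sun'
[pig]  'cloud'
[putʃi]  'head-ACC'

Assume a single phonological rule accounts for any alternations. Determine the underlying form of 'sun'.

The stem for 'sun' ends in [g] in [veg] but [dʒ] in [vedʒi].
Compare 'sand', with invariant [dʒ] in [fɔdʒ] and [fɔdʒi]: an analysis with underlying /dʒ/ and a rule producing [g] in isolation would wrongly predict alternation here too.
Therefore /g/ is basic and [dʒ] is derived by palatalization before a front vowel (/k/, /g/ and /s/ become palato-alveolar [tʃ], [dʒ] and [ʃ] before a front vowel).
Hence 'sun' is /veg/ underlyingly.

/veg/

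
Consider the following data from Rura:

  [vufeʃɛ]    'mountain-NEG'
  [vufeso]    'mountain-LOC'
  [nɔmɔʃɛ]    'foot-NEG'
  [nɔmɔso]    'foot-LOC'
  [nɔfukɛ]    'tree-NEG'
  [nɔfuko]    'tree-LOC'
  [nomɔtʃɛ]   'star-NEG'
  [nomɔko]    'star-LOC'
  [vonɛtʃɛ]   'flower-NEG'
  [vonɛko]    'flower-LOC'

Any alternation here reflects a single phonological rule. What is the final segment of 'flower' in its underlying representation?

/tʃ/

The root 'flower' surfaces as [vonɛtʃɛ] and [vonɛko], with a stem-final [tʃ] ~ [k] alternation.
Compare 'tree', with invariant [k] in [nɔfukɛ] and [nɔfuko]: an analysis with underlying /k/ and a rule producing [tʃ] before the NEG suffix would wrongly predict alternation here too.
So /tʃ/ is underlying, and a rule of depalatalization — palato-alveolar /tʃ/ and /ʃ/ become [k] and [s] when no front vowel follows — gives [k].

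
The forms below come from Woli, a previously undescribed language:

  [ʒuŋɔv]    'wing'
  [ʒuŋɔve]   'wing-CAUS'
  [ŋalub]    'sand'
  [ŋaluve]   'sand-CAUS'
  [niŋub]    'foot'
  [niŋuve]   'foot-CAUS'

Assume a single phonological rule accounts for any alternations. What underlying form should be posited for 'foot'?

In [niŋub] and [niŋuve] the final segment of 'foot' alternates: [b] ~ [v].
The stem 'wing' ([ʒuŋɔv], [ʒuŋɔve]) shows [v] unchanged in both environments, so [v] cannot be basic with [b] derived in isolation.
Therefore /b/ is basic and [v] is derived by intervocalic spirantization (voiced stops become fricatives between vowels).

/niŋub/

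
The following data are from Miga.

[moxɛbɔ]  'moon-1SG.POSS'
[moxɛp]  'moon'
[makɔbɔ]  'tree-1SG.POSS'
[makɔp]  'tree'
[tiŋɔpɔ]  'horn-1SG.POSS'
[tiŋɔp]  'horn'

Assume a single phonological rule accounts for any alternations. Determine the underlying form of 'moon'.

The root 'moon' surfaces as [moxɛbɔ] and [moxɛp], with a stem-final [b] ~ [p] alternation.
If /p/ were underlying and a rule turned it into [b] before the 1SG.POSS suffix, 'horn' would also alternate; but it has [p] in both [tiŋɔpɔ] and [tiŋɔp].
Therefore /b/ is basic and [p] is derived by word-final obstruent devoicing (voiced obstruents become voiceless word-finally).
Hence 'moon' is /moxɛb/ underlyingly.

/moxɛb/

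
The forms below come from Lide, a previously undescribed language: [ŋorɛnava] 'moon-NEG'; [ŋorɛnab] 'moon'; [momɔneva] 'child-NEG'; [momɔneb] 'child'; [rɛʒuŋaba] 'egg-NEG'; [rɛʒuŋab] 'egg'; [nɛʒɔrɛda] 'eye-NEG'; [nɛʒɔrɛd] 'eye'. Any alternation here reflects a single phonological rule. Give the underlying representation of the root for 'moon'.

/ŋorɛnav/

In [ŋorɛnava] and [ŋorɛnab] the final segment of 'moon' alternates: [v] ~ [b].
The stem 'egg' ([rɛʒuŋaba], [rɛʒuŋab]) shows [b] unchanged in both environments, so [b] cannot be basic with [v] derived before the NEG suffix.
The alternation reflects word-final hardening: voiced fricatives become stops word-finally. /v/ is underlying.
Hence 'moon' is /ŋorɛnav/ underlyingly.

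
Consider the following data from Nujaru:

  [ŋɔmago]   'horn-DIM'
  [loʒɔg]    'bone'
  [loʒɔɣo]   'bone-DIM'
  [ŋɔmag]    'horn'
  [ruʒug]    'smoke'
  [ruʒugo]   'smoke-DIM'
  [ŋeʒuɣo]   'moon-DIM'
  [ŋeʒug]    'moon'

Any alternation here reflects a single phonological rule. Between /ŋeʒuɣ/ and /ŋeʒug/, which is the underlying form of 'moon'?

/ŋeʒuɣ/

'moon' shows [g] ~ [ɣ] at the end of the stem ([ŋeʒug] vs [ŋeʒuɣo]).
But 'horn' keeps [g] in both environments ([ŋɔmag], [ŋɔmago]), so there is no rule changing /g/ to [ɣ] before the DIM suffix.
So /ɣ/ is underlying, and a rule of word-final hardening — voiced fricatives become stops word-finally — gives [g].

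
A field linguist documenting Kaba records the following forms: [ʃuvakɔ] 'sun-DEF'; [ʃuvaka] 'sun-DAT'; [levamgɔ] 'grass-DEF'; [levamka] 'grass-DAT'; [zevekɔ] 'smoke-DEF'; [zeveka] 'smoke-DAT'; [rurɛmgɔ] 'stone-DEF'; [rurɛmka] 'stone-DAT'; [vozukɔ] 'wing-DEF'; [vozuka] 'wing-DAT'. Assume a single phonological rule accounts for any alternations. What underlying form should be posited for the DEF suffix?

/-gɔ/

The DEF morpheme has two allomorphs, [-gɔ] and [-kɔ].
By contrast the DAT suffix keeps its initial [k] throughout — that segment must be underlying.
The DEF suffix is therefore /-gɔ/ underlyingly, with post-vocalic devoicing: voiced stops become voiceless after a vowel.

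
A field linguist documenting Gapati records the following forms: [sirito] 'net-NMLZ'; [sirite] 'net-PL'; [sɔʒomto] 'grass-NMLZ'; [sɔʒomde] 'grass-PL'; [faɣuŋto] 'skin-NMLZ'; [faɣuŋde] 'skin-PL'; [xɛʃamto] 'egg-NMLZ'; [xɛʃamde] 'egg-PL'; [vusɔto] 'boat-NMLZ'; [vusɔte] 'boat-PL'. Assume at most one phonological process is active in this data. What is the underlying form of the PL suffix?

The PL suffix surfaces as [-de] and [-te], depending on the final segment of the stem.
By contrast the NMLZ suffix keeps its initial [t] throughout — that segment must be underlying.
The PL suffix is therefore /-de/ underlyingly, with post-vocalic devoicing: voiced stops become voiceless after a vowel.

/-de/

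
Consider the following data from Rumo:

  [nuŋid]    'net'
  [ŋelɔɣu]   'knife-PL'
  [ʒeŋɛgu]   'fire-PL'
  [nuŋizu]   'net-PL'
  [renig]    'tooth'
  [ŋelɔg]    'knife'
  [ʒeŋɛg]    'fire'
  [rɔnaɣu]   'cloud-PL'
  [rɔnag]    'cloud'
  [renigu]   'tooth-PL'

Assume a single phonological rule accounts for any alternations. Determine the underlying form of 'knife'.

/ŋelɔɣ/

In [ŋelɔg] and [ŋelɔɣu] the final segment of 'knife' alternates: [g] ~ [ɣ].
Compare 'tooth', with invariant [g] in [renig] and [renigu]: an analysis with underlying /g/ and a rule producing [ɣ] before the PL suffix would wrongly predict alternation here too.
The underlying segment must be /ɣ/; voiced fricatives become stops word-finally, yielding [g] there.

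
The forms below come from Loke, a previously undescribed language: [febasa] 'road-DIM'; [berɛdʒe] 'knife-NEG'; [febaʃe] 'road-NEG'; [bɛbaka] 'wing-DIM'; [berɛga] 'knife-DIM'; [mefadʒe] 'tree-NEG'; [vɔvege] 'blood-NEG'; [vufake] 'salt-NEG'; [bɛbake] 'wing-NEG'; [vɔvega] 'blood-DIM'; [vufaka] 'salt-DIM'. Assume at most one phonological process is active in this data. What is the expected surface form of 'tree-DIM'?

[mefaga]

The stem for 'knife' ends in [g] in [berɛga] but [dʒ] in [berɛdʒe].
The stem 'blood' ([vɔvega], [vɔvege]) shows [g] unchanged in both environments, so [g] cannot be basic with [dʒ] derived before the NEG suffix.
The underlying segment must be /dʒ/; palato-alveolar /dʒ/ and /ʃ/ become [g] and [s] when no front vowel follows, yielding [g] there.
The one attested form of 'tree', [mefadʒe], shows underlying /mefadʒ/. Applying the same rule when no front vowel follows gives [mefaga].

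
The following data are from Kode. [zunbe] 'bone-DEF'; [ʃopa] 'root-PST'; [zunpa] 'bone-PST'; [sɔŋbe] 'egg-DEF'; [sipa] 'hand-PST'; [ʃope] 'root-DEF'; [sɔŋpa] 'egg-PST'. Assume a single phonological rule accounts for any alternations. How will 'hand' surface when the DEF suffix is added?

[sipe]

The DEF suffix surfaces as [-be] and [-pe], depending on the final segment of the stem.
The PST suffix, which begins with [p], is invariant after every stem; so [p] is not altered by any rule here.
So the underlying form is /-be/, and voiced stops become voiceless after a vowel.
After 'hand', which ends in a vowel, the suffix surfaces as [-pe], giving [sipe].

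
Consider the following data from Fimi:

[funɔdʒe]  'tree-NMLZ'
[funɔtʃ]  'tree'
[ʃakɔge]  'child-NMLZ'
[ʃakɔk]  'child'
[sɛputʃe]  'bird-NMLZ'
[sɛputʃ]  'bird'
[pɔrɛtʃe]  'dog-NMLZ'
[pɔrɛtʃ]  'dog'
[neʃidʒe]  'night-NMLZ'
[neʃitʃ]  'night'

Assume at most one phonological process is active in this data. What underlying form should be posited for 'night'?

/neʃidʒ/

The stem for 'night' ends in [dʒ] in [neʃidʒe] but [tʃ] in [neʃitʃ].
But 'dog' keeps [tʃ] in both environments ([pɔrɛtʃe], [pɔrɛtʃ]), so there is no rule changing /tʃ/ to [dʒ] before the NMLZ suffix.
The alternation reflects word-final obstruent devoicing: voiced obstruents become voiceless word-finally. /dʒ/ is underlying.
Hence 'night' is /neʃidʒ/ underlyingly.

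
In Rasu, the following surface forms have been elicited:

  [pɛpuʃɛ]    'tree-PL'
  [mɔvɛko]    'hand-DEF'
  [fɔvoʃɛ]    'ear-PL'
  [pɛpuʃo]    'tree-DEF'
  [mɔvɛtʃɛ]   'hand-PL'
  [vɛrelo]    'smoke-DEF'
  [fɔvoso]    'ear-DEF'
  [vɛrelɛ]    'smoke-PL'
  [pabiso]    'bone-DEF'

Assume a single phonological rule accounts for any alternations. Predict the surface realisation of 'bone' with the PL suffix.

[pabiʃɛ]

The stem for 'ear' ends in [ʃ] in [fɔvoʃɛ] but [s] in [fɔvoso].
The stem 'tree' ([pɛpuʃɛ], [pɛpuʃo]) shows [ʃ] unchanged in both environments, so [ʃ] cannot be basic with [s] derived before the DEF suffix.
The alternation reflects palatalization before a front vowel: /k/ and /s/ become palato-alveolar [tʃ] and [ʃ] before a front vowel. /s/ is underlying.
The one attested form of 'bone', [pabiso], shows underlying /pabis/. Applying the same rule before a front vowel gives [pabiʃɛ].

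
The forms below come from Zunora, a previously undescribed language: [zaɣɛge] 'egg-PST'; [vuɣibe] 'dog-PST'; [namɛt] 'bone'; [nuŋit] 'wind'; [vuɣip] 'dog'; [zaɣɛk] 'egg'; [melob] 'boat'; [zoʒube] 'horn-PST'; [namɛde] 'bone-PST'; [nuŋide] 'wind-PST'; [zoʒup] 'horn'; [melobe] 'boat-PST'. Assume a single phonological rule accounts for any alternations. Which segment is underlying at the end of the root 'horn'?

/p/

'horn' shows [b] ~ [p] at the end of the stem ([zoʒube] vs [zoʒup]).
Compare 'boat', with invariant [b] in [melobe] and [melob]: an analysis with underlying /b/ and a rule producing [p] in isolation would wrongly predict alternation here too.
The alternation reflects intervocalic voicing: voiceless stops become voiced between vowels. /p/ is underlying.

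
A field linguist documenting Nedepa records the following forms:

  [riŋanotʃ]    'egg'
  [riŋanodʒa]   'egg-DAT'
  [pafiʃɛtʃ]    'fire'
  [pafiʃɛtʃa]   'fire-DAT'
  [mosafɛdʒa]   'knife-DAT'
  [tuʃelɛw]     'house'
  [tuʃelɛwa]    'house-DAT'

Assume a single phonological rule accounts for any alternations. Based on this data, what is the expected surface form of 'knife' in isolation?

'egg' shows [tʃ] ~ [dʒ] at the end of the stem ([riŋanotʃ] vs [riŋanodʒa]).
Compare 'fire', with invariant [tʃ] in [pafiʃɛtʃ] and [pafiʃɛtʃa]: an analysis with underlying /tʃ/ and a rule producing [dʒ] before the DAT suffix would wrongly predict alternation here too.
The underlying segment must be /dʒ/; voiced obstruents become voiceless word-finally, yielding [tʃ] there.
From [mosafɛdʒa] the stem 'knife' is /mosafɛdʒ/; word-finally this yields [mosafɛtʃ].

[mosafɛtʃ]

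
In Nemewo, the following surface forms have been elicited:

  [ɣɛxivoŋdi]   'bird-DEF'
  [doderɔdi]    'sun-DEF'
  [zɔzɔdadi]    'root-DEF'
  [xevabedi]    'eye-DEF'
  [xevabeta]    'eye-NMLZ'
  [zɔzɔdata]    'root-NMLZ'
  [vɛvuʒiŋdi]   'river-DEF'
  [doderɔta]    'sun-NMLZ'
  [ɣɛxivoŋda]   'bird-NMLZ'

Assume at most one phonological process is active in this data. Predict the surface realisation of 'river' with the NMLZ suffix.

[vɛvuʒiŋda]

The NMLZ suffix surfaces as [-da] and [-ta], depending on the final segment of the stem.
The DEF suffix, which begins with [d], is invariant after every stem; so [d] is not altered by any rule here.
So the underlying form is /-ta/, and voiceless stops become voiced after a nasal.
After 'river', which ends in a nasal, the suffix surfaces as [-da], giving [vɛvuʒiŋda].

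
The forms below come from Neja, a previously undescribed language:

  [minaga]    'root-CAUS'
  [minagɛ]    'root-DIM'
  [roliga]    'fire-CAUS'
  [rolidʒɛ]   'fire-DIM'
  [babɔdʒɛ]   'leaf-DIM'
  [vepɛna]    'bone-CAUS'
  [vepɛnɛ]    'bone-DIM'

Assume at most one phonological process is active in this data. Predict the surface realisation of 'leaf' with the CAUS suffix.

[babɔga]

The root 'fire' surfaces as [roliga] and [rolidʒɛ], with a stem-final [g] ~ [dʒ] alternation.
Compare 'root', with invariant [g] in [minaga] and [minagɛ]: an analysis with underlying /g/ and a rule producing [dʒ] before the DIM suffix would wrongly predict alternation here too.
The alternation reflects depalatalization: palato-alveolar /dʒ/ becomes [g] when no front vowel follows. /dʒ/ is underlying.
The one attested form of 'leaf', [babɔdʒɛ], shows underlying /babɔdʒ/. Applying the same rule when no front vowel follows gives [babɔga].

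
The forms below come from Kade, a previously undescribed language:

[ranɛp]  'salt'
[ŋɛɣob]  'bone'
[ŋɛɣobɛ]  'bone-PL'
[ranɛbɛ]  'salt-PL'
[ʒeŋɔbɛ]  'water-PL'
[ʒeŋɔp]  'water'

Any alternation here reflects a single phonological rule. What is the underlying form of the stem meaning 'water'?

The stem for 'water' ends in [p] in [ʒeŋɔp] but [b] in [ʒeŋɔbɛ].
If /b/ were underlying and a rule turned it into [p] in isolation, 'bone' would also alternate; but it has [b] in both [ŋɛɣob] and [ŋɛɣobɛ].
The underlying segment must be /p/; voiceless stops become voiced between vowels, yielding [b] there.

/ʒeŋɔp/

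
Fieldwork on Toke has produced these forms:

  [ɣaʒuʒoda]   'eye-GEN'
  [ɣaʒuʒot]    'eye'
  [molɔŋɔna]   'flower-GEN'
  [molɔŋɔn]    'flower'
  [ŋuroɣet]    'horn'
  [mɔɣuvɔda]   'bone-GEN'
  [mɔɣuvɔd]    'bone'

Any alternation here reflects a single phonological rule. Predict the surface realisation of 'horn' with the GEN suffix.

[ŋuroɣeda]

The stem for 'eye' ends in [d] in [ɣaʒuʒoda] but [t] in [ɣaʒuʒot].
If /d/ were underlying and a rule turned it into [t] in isolation, 'bone' would also alternate; but it has [d] in both [mɔɣuvɔda] and [mɔɣuvɔd].
Therefore /t/ is basic and [d] is derived by intervocalic voicing (voiceless stops become voiced between vowels).
From [ŋuroɣet] the stem 'horn' is /ŋuroɣet/; between vowels this yields [ŋuroɣeda].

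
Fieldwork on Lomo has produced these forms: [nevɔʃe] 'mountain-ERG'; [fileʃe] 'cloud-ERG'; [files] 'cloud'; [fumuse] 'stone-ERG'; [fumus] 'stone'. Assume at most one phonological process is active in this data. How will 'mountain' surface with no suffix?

The root 'cloud' surfaces as [fileʃe] and [files], with a stem-final [ʃ] ~ [s] alternation.
Compare 'stone', with invariant [s] in [fumuse] and [fumus]: an analysis with underlying /s/ and a rule producing [ʃ] before the ERG suffix would wrongly predict alternation here too.
The alternation reflects depalatalization: palato-alveolar /ʃ/ becomes [s] when no front vowel follows. /ʃ/ is underlying.
From [nevɔʃe] the stem 'mountain' is /nevɔʃ/; when no front vowel follows this yields [nevɔs].

[nevɔs]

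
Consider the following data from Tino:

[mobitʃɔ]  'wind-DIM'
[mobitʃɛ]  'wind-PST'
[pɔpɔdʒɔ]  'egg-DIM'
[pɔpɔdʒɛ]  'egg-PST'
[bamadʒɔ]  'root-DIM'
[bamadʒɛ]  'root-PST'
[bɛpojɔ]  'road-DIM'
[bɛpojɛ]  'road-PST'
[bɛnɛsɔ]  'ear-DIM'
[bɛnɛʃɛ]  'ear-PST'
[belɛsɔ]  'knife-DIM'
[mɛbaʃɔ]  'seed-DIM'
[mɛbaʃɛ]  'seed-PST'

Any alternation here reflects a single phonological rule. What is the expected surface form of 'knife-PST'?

[belɛʃɛ]

The stem for 'ear' ends in [s] in [bɛnɛsɔ] but [ʃ] in [bɛnɛʃɛ].
But 'seed' keeps [ʃ] in both environments ([mɛbaʃɔ], [mɛbaʃɛ]), so there is no rule changing /ʃ/ to [s] before the DIM suffix.
So /s/ is underlying, and a rule of palatalization before a front vowel — /s/ becomes palato-alveolar [ʃ] before a front vowel — gives [ʃ].
From [belɛsɔ] the stem 'knife' is /belɛs/; before a front vowel this yields [belɛʃɛ].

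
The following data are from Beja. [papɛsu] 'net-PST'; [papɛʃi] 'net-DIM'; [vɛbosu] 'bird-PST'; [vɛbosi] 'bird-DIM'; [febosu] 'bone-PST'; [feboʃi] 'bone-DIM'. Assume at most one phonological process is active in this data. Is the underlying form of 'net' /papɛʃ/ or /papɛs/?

The stem for 'net' ends in [s] in [papɛsu] but [ʃ] in [papɛʃi].
The stem 'bird' ([vɛbosu], [vɛbosi]) shows [s] unchanged in both environments, so [s] cannot be basic with [ʃ] derived before the DIM suffix.
The underlying segment must be /ʃ/; palato-alveolar /ʃ/ becomes [s] when no front vowel follows, yielding [s] there.

/papɛʃ/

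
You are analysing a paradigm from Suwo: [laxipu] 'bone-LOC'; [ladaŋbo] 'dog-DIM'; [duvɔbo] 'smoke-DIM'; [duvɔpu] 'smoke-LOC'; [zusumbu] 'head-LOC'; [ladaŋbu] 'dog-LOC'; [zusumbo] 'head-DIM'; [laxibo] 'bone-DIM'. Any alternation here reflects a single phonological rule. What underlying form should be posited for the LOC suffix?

The LOC morpheme has two allomorphs, [-bu] and [-pu].
By contrast the DIM suffix keeps its initial [b] throughout — that segment must be underlying.
The LOC suffix is therefore /-pu/ underlyingly, with post-nasal voicing: voiceless stops become voiced after a nasal.

/-pu/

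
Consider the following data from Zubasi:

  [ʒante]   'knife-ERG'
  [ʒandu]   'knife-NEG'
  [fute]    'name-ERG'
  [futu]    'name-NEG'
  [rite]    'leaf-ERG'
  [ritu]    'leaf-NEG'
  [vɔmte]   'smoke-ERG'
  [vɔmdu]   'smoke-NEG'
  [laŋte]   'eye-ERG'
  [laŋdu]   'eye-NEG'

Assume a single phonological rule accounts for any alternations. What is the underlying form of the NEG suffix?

/-du/

The NEG suffix surfaces as [-du] and [-tu], depending on the final segment of the stem.
By contrast the ERG suffix keeps its initial [t] throughout — that segment must be underlying.
So the underlying form is /-du/, and voiced stops become voiceless after a vowel.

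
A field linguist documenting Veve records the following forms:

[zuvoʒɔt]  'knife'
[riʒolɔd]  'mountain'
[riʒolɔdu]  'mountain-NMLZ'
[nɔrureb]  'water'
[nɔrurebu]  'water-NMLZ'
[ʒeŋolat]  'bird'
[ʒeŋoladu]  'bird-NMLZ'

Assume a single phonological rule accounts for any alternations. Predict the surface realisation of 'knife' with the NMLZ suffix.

[zuvoʒɔdu]

The stem for 'bird' ends in [t] in [ʒeŋolat] but [d] in [ʒeŋoladu].
If /d/ were underlying and a rule turned it into [t] in isolation, 'mountain' would also alternate; but it has [d] in both [riʒolɔd] and [riʒolɔdu].
The underlying segment must be /t/; voiceless stops become voiced between vowels, yielding [d] there.
The one attested form of 'knife', [zuvoʒɔt], shows underlying /zuvoʒɔt/. Applying the same rule between vowels gives [zuvoʒɔdu].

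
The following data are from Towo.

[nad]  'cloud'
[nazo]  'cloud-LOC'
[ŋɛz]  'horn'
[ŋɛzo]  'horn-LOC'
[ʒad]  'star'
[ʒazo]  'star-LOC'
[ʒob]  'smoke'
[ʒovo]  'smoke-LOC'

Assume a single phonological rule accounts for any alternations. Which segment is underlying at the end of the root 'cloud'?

/d/

The root 'cloud' surfaces as [nad] and [nazo], with a stem-final [d] ~ [z] alternation.
The stem 'horn' ([ŋɛz], [ŋɛzo]) shows [z] unchanged in both environments, so [z] cannot be basic with [d] derived in isolation.
So /d/ is underlying, and a rule of intervocalic spirantization — voiced stops become fricatives between vowels — gives [z].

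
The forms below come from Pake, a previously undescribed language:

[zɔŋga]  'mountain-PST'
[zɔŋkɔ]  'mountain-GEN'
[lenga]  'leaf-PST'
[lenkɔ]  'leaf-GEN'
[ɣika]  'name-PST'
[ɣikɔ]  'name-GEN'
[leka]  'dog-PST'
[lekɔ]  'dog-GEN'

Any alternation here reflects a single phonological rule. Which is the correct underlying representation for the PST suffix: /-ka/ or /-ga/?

The PST morpheme has two allomorphs, [-ga] and [-ka].
By contrast the GEN suffix keeps its initial [k] throughout — that segment must be underlying.
The PST suffix is therefore /-ga/ underlyingly, with post-vocalic devoicing: voiced stops become voiceless after a vowel.

/-ga/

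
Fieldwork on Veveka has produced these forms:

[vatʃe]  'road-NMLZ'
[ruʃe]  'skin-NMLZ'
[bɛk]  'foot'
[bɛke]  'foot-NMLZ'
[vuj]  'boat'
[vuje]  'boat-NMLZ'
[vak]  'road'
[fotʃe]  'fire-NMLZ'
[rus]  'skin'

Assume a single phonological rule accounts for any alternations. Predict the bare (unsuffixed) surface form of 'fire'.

[fok]

The root 'road' surfaces as [vak] and [vatʃe], with a stem-final [k] ~ [tʃ] alternation.
But 'foot' keeps [k] in both environments ([bɛk], [bɛke]), so there is no rule changing /k/ to [tʃ] before the NMLZ suffix.
The underlying segment must be /tʃ/; palato-alveolar /tʃ/ and /ʃ/ become [k] and [s] when no front vowel follows, yielding [k] there.
The one attested form of 'fire', [fotʃe], shows underlying /fotʃ/. Applying the same rule when no front vowel follows gives [fok].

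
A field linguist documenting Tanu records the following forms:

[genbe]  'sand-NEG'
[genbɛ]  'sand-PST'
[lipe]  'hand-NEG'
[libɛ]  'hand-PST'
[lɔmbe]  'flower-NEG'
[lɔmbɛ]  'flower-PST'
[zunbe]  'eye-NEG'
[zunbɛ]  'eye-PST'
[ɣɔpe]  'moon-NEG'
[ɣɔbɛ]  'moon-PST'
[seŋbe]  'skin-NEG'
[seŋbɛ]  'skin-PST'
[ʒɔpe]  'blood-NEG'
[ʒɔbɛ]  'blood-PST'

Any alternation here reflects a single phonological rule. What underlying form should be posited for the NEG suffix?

/-pe/

The NEG morpheme has two allomorphs, [-be] and [-pe].
The PST suffix, which begins with [b], is invariant after every stem; so [b] is not altered by any rule here.
So the underlying form is /-pe/, and voiceless stops become voiced after a nasal.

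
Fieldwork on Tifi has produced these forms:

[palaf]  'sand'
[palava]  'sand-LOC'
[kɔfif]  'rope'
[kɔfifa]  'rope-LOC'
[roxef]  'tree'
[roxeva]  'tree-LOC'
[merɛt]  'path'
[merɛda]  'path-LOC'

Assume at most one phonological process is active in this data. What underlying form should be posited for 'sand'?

/palav/

The root 'sand' surfaces as [palaf] and [palava], with a stem-final [f] ~ [v] alternation.
But 'rope' keeps [f] in both environments ([kɔfif], [kɔfifa]), so there is no rule changing /f/ to [v] before the LOC suffix.
So /v/ is underlying, and a rule of word-final obstruent devoicing — voiced obstruents become voiceless word-finally — gives [f].
The underlying form of 'sand' is therefore /palav/.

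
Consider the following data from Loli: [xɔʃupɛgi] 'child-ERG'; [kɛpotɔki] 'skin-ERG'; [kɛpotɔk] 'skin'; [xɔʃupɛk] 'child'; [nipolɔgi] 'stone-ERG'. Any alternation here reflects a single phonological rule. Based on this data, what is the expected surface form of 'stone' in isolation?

[nipolɔk]

The stem for 'child' ends in [k] in [xɔʃupɛk] but [g] in [xɔʃupɛgi].
But 'skin' keeps [k] in both environments ([kɛpotɔk], [kɛpotɔki]), so there is no rule changing /k/ to [g] before the ERG suffix.
The underlying segment must be /g/; voiced obstruents become voiceless word-finally, yielding [k] there.
The one attested form of 'stone', [nipolɔgi], shows underlying /nipolɔg/. Applying the same rule word-finally gives [nipolɔk].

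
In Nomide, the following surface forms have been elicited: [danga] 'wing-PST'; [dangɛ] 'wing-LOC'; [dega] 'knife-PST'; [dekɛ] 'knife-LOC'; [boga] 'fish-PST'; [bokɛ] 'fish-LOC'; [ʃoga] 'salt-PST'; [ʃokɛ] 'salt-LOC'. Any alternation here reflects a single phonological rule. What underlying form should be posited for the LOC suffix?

The LOC suffix surfaces as [-gɛ] and [-kɛ], depending on the final segment of the stem.
The PST suffix, which begins with [g], is invariant after every stem; so [g] is not altered by any rule here.
The LOC suffix is therefore /-kɛ/ underlyingly, with post-nasal voicing: voiceless stops become voiced after a nasal.

/-kɛ/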